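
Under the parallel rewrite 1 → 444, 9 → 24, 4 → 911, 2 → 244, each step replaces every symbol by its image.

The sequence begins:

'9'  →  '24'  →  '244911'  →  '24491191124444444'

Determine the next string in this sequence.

Replace each of the 17 characters of 24491191124444444 in place — 244 911 911 24 444 444 24 444 444 244 911 911 911 911 911 911 911 — and concatenate.

2449119112444444424444444244911911911911911911911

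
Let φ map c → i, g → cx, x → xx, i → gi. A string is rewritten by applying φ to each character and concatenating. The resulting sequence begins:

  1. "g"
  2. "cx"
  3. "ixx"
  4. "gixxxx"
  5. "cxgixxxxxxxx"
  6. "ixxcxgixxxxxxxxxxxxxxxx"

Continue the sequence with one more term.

φ(ixxcxgixxxxxxxxxxxxxxxx) expands symbol-by-symbol to gi xx xx i xx cx gi xx xx xx xx xx xx xx xx xx xx xx xx xx xx xx xx; joining the 23 pieces gives the next term.

gixxxxixxcxgixxxxxxxxxxxxxxxxxxxxxxxxxxxxxxxx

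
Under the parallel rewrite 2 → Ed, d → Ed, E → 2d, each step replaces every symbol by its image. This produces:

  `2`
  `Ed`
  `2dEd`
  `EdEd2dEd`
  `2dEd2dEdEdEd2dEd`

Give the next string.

Replace each of the 16 characters of 2dEd2dEdEdEd2dEd in place — Ed Ed 2d Ed Ed Ed 2d Ed 2d Ed 2d Ed Ed Ed 2d Ed — and concatenate.

EdEd2dEdEdEd2dEd2dEd2dEdEdEd2dEd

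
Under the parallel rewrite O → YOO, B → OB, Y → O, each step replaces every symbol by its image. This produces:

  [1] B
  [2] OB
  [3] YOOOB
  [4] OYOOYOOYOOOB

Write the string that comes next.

YOOOYOOYOOOYOOYOOOYOOYOOYOOOB

Rewriting each symbol of OYOOYOOYOOOB: O→YOO, Y→O, O→YOO, O→YOO, Y→O, O→YOO, O→YOO, Y→O, O→YOO, O→YOO, O→YOO, B→OB, which concatenates to YOO O YOO YOO O YOO YOO O YOO YOO YOO OB.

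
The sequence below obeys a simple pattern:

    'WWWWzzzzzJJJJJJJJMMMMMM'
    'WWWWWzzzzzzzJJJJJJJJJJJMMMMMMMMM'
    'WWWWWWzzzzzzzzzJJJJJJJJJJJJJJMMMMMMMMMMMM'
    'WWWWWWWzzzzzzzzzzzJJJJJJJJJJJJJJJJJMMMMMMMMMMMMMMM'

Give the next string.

Reading off run lengths: W runs 4, 5, 6, 7; z runs 5, 7, 9, 11; J runs 8, 11, 14, 17; M runs 6, 9, 12, 15 — each is linear in n, where the shown terms are n = 2, 3, 4, 5.
At n = 6 the blocks have lengths 8, 13, 20, 18.

WWWWWWWWzzzzzzzzzzzzzJJJJJJJJJJJJJJJJJJJJMMMMMMMMMMMMMMMMMM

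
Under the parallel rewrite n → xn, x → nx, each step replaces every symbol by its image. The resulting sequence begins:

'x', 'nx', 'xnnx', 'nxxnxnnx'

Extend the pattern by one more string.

xnnxnxxnnxxnxnnx

Rewriting each symbol of nxxnxnnx: n→xn, x→nx, x→nx, n→xn, x→nx, n→xn, n→xn, x→nx, which concatenates to xn nx nx xn nx xn xn nx.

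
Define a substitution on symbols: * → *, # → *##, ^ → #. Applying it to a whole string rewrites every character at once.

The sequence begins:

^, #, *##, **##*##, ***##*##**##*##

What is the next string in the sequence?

****##*##**##*##***##*##**##*##

Replace each of the 15 characters of ***##*##**##*## in place — * * * *## *## * *## *## * * *## *## * *## *## — and concatenate.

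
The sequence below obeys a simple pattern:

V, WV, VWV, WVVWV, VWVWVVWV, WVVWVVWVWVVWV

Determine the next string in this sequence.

VWVWVVWVWVVWVVWVWVVWV

Each term (from the third on) is the two preceding terms concatenated in order: term 3 = V·WV = VWV.
Continuing: VWVWVVWV · WVVWVVWVWVVWV gives term 7.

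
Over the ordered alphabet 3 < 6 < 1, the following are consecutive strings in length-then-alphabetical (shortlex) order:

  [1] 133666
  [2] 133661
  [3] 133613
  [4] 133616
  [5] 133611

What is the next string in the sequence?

Treat 133611 as a base-3 numeral over the given alphabet and add one, carrying through any trailing 1's.

133133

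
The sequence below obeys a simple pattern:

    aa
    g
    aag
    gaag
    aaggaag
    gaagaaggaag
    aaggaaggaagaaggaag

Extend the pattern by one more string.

This is a Fibonacci-style word recurrence s(k) = s(k−2)·s(k−1): e.g. aa·g = aag.
The next term joins gaagaaggaag and aaggaaggaagaaggaag.

gaagaaggaagaaggaaggaagaaggaag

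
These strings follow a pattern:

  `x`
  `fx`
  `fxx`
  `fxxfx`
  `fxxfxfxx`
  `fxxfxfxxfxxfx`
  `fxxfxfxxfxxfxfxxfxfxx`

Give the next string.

Each term (from the third on) is the previous term followed by the one before it: term 3 = fx·x = fxx.
The next term joins fxxfxfxxfxxfxfxxfxfxx and fxxfxfxxfxxfx.

fxxfxfxxfxxfxfxxfxfxxfxxfxfxxfxxfx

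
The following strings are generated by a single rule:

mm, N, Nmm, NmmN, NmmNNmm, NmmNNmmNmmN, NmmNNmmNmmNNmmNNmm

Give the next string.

Each term (from the third on) is the previous term followed by the one before it: term 3 = N·mm = Nmm.
So term 8 is NmmNNmmNmmNNmmNNmm·NmmNNmmNmmN.

NmmNNmmNmmNNmmNNmmNmmNNmmNmmN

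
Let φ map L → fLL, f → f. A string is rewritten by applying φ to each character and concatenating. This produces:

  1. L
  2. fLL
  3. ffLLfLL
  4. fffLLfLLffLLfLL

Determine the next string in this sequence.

φ(fffLLfLLffLLfLL) expands symbol-by-symbol to f f f fLL fLL f fLL fLL f f fLL fLL f fLL fLL; joining the 15 pieces gives the next term.

ffffLLfLLffLLfLLfffLLfLLffLLfLL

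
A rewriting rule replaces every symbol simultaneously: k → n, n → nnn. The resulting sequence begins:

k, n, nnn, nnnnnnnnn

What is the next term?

nnnnnnnnnnnnnnnnnnnnnnnnnnn

Rewriting each symbol of nnnnnnnnn: n→nnn, n→nnn, n→nnn, n→nnn, n→nnn, n→nnn, n→nnn, n→nnn, n→nnn, which concatenates to nnn nnn nnn nnn nnn nnn nnn nnn nnn.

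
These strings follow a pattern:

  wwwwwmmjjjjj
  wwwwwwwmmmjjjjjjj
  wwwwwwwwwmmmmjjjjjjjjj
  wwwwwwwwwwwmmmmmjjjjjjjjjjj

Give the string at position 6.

Reading off run lengths: w runs 5, 7, 9, 11; m runs 2, 3, 4, 5; j runs 5, 7, 9, 11 — each is linear in n, where the shown terms are n = 2, 3, 4, 5.
Setting n = 7 gives 15, 7, 15 characters in each block.

wwwwwwwwwwwwwwwmmmmmmmjjjjjjjjjjjjjjj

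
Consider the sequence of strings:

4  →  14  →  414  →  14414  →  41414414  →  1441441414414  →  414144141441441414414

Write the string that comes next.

1441441414414414144141441441414414

From term 3 onward, concatenate the second-to-last term with the last: 4·14 = 414, 14·414 = 14414, …
So term 8 is 1441441414414·414144141441441414414.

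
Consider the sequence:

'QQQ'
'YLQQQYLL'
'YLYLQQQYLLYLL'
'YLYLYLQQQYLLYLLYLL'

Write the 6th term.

YLYLYLYLYLQQQYLLYLLYLLYLLYLL

s(k+1) = YL·s(k)·YLL, so each term gains YL as a prefix and YLL as a suffix.
From YLYLYLQQQYLLYLLYLL, 2 further steps: YLYLYLQQQYLLYLLYLL → YLYLYLYLQQQYLLYLLYLLYLL → (answer).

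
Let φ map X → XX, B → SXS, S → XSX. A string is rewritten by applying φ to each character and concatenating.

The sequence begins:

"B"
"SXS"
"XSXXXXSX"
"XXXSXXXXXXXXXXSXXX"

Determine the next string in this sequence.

Replace each of the 18 characters of XXXSXXXXXXXXXXSXXX in place — XX XX XX XSX XX XX XX XX XX XX XX XX XX XX XSX XX XX XX — and concatenate.

XXXXXXXSXXXXXXXXXXXXXXXXXXXXXXSXXXXXXX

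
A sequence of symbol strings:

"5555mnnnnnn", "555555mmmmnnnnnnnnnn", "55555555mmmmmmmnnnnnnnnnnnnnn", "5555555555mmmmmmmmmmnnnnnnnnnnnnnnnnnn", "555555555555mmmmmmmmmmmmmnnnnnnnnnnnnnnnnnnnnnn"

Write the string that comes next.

Term n consists of 2n+2 5's, followed by 3n-2 m's, followed by 4n+2 n's (n = 1, 2, …).
For the next term, n = 6, so the run lengths are 14, 16, 26.

55555555555555mmmmmmmmmmmmmmmmnnnnnnnnnnnnnnnnnnnnnnnnnn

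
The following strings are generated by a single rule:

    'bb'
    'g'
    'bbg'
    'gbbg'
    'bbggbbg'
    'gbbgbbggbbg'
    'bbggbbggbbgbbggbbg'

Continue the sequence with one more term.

gbbgbbggbbgbbggbbggbbgbbggbbg

This is a Fibonacci-style word recurrence s(k) = s(k−2)·s(k−1): e.g. bb·g = bbg.
The next term joins gbbgbbggbbg and bbggbbggbbgbbggbbg.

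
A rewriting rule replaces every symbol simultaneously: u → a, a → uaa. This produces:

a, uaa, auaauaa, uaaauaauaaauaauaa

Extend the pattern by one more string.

Applying the rule to each of the 17 symbols of uaaauaauaaauaauaa gives the pieces a uaa uaa uaa a uaa uaa a uaa uaa uaa a uaa uaa a uaa uaa, which concatenate to the answer.

auaauaauaaauaauaaauaauaauaaauaauaaauaauaa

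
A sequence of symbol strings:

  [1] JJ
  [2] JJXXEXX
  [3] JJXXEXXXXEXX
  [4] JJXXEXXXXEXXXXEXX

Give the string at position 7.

JJXXEXXXXEXXXXEXXXXEXXXXEXXXXEXX

Each term is the previous one with XXEXX appended.
From JJXXEXXXXEXXXXEXX, 3 further steps: JJXXEXXXXEXXXXEXX → JJXXEXXXXEXXXXEXXXXEXX → JJXXEXXXXEXXXXEXXXXEXXXXEXX → (answer).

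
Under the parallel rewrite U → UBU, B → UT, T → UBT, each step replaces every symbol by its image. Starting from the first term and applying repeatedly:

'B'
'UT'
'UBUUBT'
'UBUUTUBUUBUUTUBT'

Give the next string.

Replace each of the 16 characters of UBUUTUBUUBUUTUBT in place — UBU UT UBU UBU UBT UBU UT UBU UBU UT UBU UBU UBT UBU UT UBT — and concatenate.

UBUUTUBUUBUUBTUBUUTUBUUBUUTUBUUBUUBTUBUUTUBT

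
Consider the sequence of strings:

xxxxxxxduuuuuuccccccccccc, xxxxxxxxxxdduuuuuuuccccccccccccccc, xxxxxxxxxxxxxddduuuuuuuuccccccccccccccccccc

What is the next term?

xxxxxxxxxxxxxxxxdddduuuuuuuuuccccccccccccccccccccccc

Each string has the form x^{3n-2} d^{n-2} u^{n+3} c^{4n-1}, where the shown terms are n = 3, 4, 5.
At n = 6 the blocks have lengths 16, 4, 9, 23.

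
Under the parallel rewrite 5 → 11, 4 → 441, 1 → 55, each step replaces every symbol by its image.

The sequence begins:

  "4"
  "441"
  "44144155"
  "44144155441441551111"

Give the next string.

Replace each of the 20 characters of 44144155441441551111 in place — 441 441 55 441 441 55 11 11 441 441 55 441 441 55 11 11 55 55 55 55 — and concatenate.

441441554414415511114414415544144155111155555555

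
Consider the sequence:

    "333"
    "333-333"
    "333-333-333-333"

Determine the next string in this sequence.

Each string is two copies of the previous one joined by '-'.
So the next term is two copies of 333-333-333-333 with '-' between the halves.

333-333-333-333-333-333-333-333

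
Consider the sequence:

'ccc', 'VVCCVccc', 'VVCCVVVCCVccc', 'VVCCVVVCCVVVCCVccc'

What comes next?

The strings grow by a fixed prefix VVCCV each time.
So the next term is VVCCV·VVCCVVVCCVVVCCVccc.

VVCCVVVCCVVVCCVVVCCVccc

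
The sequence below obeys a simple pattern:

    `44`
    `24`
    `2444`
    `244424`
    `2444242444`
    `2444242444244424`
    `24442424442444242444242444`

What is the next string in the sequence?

244424244424442424442424442444242444244424

This is a Fibonacci-style word recurrence s(k) = s(k−1)·s(k−2): e.g. 24·44 = 2444.
The next term joins 24442424442444242444242444 and 2444242444244424.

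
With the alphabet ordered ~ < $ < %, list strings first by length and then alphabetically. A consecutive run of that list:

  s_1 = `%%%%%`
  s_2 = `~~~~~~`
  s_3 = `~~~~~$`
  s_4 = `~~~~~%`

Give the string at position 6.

Continuing the enumeration 2 steps past ~~~~~%: ~~~~~% → ~~~~$~ → (answer).

~~~~$$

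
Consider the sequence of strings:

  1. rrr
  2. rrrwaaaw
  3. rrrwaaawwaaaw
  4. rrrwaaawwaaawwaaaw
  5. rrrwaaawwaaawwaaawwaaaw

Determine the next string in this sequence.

Each term is the previous one with waaaw appended.
Applying this once more to rrrwaaawwaaawwaaawwaaaw:

rrrwaaawwaaawwaaawwaaawwaaaw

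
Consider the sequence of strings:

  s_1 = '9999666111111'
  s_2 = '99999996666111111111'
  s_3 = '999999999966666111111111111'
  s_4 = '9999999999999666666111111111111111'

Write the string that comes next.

99999999999999996666666111111111111111111

The n-th term is 3n-2 9's then n+1 6's then 3n 1's, where the shown terms are n = 2, 3, 4, 5.
At n = 6 the blocks have lengths 16, 7, 18.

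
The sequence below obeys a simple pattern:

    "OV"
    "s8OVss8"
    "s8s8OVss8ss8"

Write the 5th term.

s8s8s8s8OVss8ss8ss8ss8

s(k+1) = s8·s(k)·ss8, so each term gains s8 as a prefix and ss8 as a suffix.
From s8s8OVss8ss8, 2 further steps: s8s8OVss8ss8 → s8s8s8OVss8ss8ss8 → (answer).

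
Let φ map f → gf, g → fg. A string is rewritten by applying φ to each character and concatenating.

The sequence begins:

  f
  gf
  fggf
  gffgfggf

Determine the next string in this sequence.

fggfgffggffgfggf

Apply φ to gffgfggf symbol by symbol: g→fg, f→gf, f→gf, g→fg, f→gf, g→fg, g→fg, f→gf; joined: fg gf gf fg gf fg fg gf.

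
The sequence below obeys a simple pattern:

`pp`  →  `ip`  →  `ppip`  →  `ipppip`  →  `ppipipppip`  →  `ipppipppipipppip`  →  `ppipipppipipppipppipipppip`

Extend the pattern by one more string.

From term 3 onward, concatenate the second-to-last term with the last: pp·ip = ppip, ip·ppip = ipppip, …
Continuing: ipppipppipipppip · ppipipppipipppipppipipppip gives term 8.

ipppipppipipppipppipipppipipppipppipipppip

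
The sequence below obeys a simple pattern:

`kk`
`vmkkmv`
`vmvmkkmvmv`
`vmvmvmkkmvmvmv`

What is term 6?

s(k+1) = vm·s(k)·mv, so each term gains vm as a prefix and mv as a suffix.
From vmvmvmkkmvmvmv, 2 further steps: vmvmvmkkmvmvmv → vmvmvmvmkkmvmvmvmv → (answer).

vmvmvmvmvmkkmvmvmvmvmv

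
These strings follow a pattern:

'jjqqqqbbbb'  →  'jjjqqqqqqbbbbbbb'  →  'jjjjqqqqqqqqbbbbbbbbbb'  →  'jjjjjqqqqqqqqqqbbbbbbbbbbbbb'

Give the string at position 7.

jjjjjjjjqqqqqqqqqqqqqqqqbbbbbbbbbbbbbbbbbbbbbb

The n-th term is n+1 j's then 2n+2 q's then 3n+1 b's (n = 1, 2, …).
At n = 7 the blocks have lengths 8, 16, 22.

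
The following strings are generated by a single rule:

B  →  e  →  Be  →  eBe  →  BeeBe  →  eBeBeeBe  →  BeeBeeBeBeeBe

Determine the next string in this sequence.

From term 3 onward, concatenate the second-to-last term with the last: B·e = Be, e·Be = eBe, …
The next term joins eBeBeeBe and BeeBeeBeBeeBe.

eBeBeeBeBeeBeeBeBeeBe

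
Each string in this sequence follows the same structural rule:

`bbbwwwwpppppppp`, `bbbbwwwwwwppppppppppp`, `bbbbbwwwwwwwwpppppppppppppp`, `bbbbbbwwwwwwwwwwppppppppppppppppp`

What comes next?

bbbbbbbwwwwwwwwwwwwpppppppppppppppppppp

Reading off run lengths: b runs 3, 4, 5, 6; w runs 4, 6, 8, 10; p runs 8, 11, 14, 17 — each is linear in n, where the shown terms are n = 2, 3, 4, 5.
For the next term, n = 6, so the run lengths are 7, 12, 20.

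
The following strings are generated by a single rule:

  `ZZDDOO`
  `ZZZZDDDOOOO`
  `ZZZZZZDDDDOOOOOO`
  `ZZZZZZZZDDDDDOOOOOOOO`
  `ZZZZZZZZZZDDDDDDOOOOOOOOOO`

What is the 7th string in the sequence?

Each string has the form Z^{2n} D^{n+1} O^{2n} (n = 1, 2, …).
For term 7, n = 7, so the run lengths are 14, 8, 14.

ZZZZZZZZZZZZZZDDDDDDDDOOOOOOOOOOOOOO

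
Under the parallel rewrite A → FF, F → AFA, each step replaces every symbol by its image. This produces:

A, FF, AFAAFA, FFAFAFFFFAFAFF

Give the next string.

Applying the rule to each of the 14 symbols of FFAFAFFFFAFAFF gives the pieces AFA AFA FF AFA FF AFA AFA AFA AFA FF AFA FF AFA AFA, which concatenate to the answer.

AFAAFAFFAFAFFAFAAFAAFAAFAFFAFAFFAFAAFA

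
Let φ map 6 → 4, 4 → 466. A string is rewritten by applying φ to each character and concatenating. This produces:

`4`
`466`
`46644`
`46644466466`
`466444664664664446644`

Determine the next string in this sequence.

Applying the rule to each of the 21 symbols of 466444664664664446644 gives the pieces 466 4 4 466 466 466 4 4 466 4 4 466 4 4 466 466 466 4 4 466 466, which concatenate to the answer.

4664446646646644466444664446646646644466466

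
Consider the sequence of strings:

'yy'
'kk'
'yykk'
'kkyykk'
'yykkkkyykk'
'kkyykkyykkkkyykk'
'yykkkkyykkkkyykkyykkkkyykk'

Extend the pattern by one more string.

This is a Fibonacci-style word recurrence s(k) = s(k−2)·s(k−1): e.g. yy·kk = yykk.
Continuing: kkyykkyykkkkyykk · yykkkkyykkkkyykkyykkkkyykk gives term 8.

kkyykkyykkkkyykkyykkkkyykkkkyykkyykkkkyykk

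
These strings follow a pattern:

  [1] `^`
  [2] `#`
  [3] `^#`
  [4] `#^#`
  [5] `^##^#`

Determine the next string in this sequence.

Each term (from the third on) is the two preceding terms concatenated in order: term 3 = ^·# = ^#.
The next term joins #^# and ^##^#.

#^#^##^#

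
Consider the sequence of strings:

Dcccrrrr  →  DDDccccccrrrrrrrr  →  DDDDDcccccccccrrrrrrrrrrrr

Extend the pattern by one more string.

Term n consists of 2n-1 D's, followed by 3n c's, followed by 4n r's (n = 1, 2, …).
Setting n = 4 gives 7, 12, 16 characters in each block.

DDDDDDDccccccccccccrrrrrrrrrrrrrrrr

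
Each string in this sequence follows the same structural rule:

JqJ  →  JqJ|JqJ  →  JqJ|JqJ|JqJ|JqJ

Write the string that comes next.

Each string is two copies of the previous one joined by '|'.
So the next term is two copies of JqJ|JqJ|JqJ|JqJ with '|' between the halves.

JqJ|JqJ|JqJ|JqJ|JqJ|JqJ|JqJ|JqJ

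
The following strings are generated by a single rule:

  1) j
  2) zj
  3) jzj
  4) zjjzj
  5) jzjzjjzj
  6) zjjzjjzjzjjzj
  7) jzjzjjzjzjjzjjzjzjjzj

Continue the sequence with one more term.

zjjzjjzjzjjzjjzjzjjzjzjjzjjzjzjjzj

Each term (from the third on) is the two preceding terms concatenated in order: term 3 = j·zj = jzj.
So term 8 is zjjzjjzjzjjzj·jzjzjjzjzjjzjjzjzjjzj.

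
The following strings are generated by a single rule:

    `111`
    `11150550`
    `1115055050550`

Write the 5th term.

11150550505505055050550

The strings grow by a fixed suffix 50550 each time.
From 1115055050550, 2 further steps: 1115055050550 → 111505505055050550 → (answer).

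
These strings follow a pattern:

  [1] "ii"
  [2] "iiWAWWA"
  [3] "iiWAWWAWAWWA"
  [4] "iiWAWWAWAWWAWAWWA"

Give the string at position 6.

Each term is the previous one with WAWWA appended.
From iiWAWWAWAWWAWAWWA, 2 further steps: iiWAWWAWAWWAWAWWA → iiWAWWAWAWWAWAWWAWAWWA → (answer).

iiWAWWAWAWWAWAWWAWAWWAWAWWA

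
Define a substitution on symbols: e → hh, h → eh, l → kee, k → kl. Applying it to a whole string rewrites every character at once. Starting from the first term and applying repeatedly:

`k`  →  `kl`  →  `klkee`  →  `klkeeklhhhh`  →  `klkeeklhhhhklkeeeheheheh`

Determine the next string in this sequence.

Replace each of the 24 characters of klkeeklhhhhklkeeeheheheh in place — kl kee kl hh hh kl kee eh eh eh eh kl kee kl hh hh hh eh hh eh hh eh hh eh — and concatenate.

klkeeklhhhhklkeeehehehehklkeeklhhhhhhehhhehhhehhheh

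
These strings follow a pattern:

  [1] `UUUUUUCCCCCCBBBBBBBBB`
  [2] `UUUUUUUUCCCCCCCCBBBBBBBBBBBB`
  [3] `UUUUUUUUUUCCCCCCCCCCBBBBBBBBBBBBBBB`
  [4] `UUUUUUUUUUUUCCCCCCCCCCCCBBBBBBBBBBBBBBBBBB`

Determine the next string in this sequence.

The n-th term is 2n U's then 2n C's then 3n B's, where the shown terms are n = 3, 4, 5, 6.
At n = 7 the blocks have lengths 14, 14, 21.

UUUUUUUUUUUUUUCCCCCCCCCCCCCCBBBBBBBBBBBBBBBBBBBBB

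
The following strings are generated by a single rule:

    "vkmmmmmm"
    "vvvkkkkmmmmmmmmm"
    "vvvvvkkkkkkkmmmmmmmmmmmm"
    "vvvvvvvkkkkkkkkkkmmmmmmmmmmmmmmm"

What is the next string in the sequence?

vvvvvvvvvkkkkkkkkkkkkkmmmmmmmmmmmmmmmmmm

Term n consists of 2n-1 v's, followed by 3n-2 k's, followed by 3n+3 m's (n = 1, 2, …).
At n = 5 the blocks have lengths 9, 13, 18.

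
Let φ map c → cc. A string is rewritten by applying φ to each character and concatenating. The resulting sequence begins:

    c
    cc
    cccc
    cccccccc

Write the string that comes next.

cccccccccccccccc

Expanding cccccccc: c→cc, c→cc, c→cc, c→cc, c→cc, c→cc, c→cc, c→cc. Concatenated: cc cc cc cc cc cc cc cc.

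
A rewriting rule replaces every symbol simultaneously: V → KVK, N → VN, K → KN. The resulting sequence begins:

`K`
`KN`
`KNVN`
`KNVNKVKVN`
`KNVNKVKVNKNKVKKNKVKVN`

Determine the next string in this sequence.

KNVNKVKVNKNKVKKNKVKVNKNVNKNKVKKNKNVNKNKVKKNKVKVN

Applying the rule to each of the 21 symbols of KNVNKVKVNKNKVKKNKVKVN gives the pieces KN VN KVK VN KN KVK KN KVK VN KN VN KN KVK KN KN VN KN KVK KN KVK VN, which concatenate to the answer.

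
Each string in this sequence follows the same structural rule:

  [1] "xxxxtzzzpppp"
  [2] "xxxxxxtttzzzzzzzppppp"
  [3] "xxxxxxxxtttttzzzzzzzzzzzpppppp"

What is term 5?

Term n consists of 2n+2 x's, followed by 2n-1 t's, followed by 4n-1 z's, followed by n+3 p's (n = 1, 2, …).
For term 5, n = 5, so the run lengths are 12, 9, 19, 8.

xxxxxxxxxxxxtttttttttzzzzzzzzzzzzzzzzzzzpppppppp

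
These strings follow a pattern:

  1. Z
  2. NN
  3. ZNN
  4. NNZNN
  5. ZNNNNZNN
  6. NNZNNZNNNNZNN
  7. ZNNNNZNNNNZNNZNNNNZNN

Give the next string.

NNZNNZNNNNZNNZNNNNZNNNNZNNZNNNNZNN

From term 3 onward, concatenate the second-to-last term with the last: Z·NN = ZNN, NN·ZNN = NNZNN, …
So term 8 is NNZNNZNNNNZNN·ZNNNNZNNNNZNNZNNNNZNN.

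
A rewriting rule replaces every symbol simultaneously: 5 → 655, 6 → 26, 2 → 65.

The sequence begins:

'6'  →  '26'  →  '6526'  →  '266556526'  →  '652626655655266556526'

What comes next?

φ(652626655655266556526) expands symbol-by-symbol to 26 655 65 26 65 26 26 655 655 26 655 655 65 26 26 655 655 26 655 65 26; joining the 21 pieces gives the next term.

26655652665262665565526655655652626655655266556526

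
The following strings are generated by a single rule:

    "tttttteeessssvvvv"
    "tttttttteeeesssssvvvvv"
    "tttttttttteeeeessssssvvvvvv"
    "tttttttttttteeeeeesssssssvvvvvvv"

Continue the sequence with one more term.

Each string has the form t^{2n+2} e^{n+1} s^{n+2} v^{n+2}, where the shown terms are n = 2, 3, 4, 5.
Setting n = 6 gives 14, 7, 8, 8 characters in each block.

tttttttttttttteeeeeeessssssssvvvvvvvv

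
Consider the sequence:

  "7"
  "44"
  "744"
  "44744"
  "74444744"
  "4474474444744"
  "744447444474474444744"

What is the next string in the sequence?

From term 3 onward, concatenate the second-to-last term with the last: 7·44 = 744, 44·744 = 44744, …
The next term joins 4474474444744 and 744447444474474444744.

4474474444744744447444474474444744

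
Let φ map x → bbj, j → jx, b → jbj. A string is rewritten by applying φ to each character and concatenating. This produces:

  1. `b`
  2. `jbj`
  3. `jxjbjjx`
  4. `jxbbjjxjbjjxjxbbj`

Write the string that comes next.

Rewriting the 17 symbols of jxbbjjxjbjjxjxbbj one by one yields jx bbj jbj jbj jx jx bbj jx jbj jx jx bbj jx bbj jbj jbj jx; concatenated:

jxbbjjbjjbjjxjxbbjjxjbjjxjxbbjjxbbjjbjjbjjx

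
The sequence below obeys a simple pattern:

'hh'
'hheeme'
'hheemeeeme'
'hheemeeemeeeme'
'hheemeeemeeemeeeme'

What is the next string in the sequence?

hheemeeemeeemeeemeeeme

The strings grow by a fixed suffix eeme each time.
One more step from hheemeeemeeemeeeme gives the answer.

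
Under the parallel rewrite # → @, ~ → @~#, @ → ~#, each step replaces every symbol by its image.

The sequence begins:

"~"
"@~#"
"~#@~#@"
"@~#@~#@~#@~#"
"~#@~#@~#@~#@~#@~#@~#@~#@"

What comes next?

Replace each of the 24 characters of ~#@~#@~#@~#@~#@~#@~#@~#@ in place — @~# @ ~# @~# @ ~# @~# @ ~# @~# @ ~# @~# @ ~# @~# @ ~# @~# @ ~# @~# @ ~# — and concatenate.

@~#@~#@~#@~#@~#@~#@~#@~#@~#@~#@~#@~#@~#@~#@~#@~#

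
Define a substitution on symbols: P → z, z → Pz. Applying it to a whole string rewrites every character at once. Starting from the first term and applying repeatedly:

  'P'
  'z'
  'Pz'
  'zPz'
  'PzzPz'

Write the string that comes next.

zPzPzzPz

Rewriting each symbol of PzzPz: P→z, z→Pz, z→Pz, P→z, z→Pz, which concatenates to z Pz Pz z Pz.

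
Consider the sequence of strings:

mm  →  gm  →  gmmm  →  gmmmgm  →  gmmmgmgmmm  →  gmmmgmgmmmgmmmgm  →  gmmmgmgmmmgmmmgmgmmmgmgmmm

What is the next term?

This is a Fibonacci-style word recurrence s(k) = s(k−1)·s(k−2): e.g. gm·mm = gmmm.
The next term joins gmmmgmgmmmgmmmgmgmmmgmgmmm and gmmmgmgmmmgmmmgm.

gmmmgmgmmmgmmmgmgmmmgmgmmmgmmmgmgmmmgmmmgm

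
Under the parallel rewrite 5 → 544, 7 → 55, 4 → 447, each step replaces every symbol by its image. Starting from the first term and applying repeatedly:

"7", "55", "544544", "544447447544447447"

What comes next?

54444744744744755447447555444474474474475544744755

Replace each of the 18 characters of 544447447544447447 in place — 544 447 447 447 447 55 447 447 55 544 447 447 447 447 55 447 447 55 — and concatenate.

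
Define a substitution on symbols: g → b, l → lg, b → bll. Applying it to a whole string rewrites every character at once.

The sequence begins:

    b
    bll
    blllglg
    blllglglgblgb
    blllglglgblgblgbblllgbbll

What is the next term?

Rewriting the 25 symbols of blllglglgblgblgbblllgbbll one by one yields bll lg lg lg b lg b lg b bll lg b bll lg b bll bll lg lg lg b bll bll lg lg; concatenated:

blllglglgblgblgbblllgbblllgbbllblllglglgbbllblllglg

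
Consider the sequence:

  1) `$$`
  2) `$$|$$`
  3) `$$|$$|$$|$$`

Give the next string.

Each string is two copies of the previous one joined by '|'.
Doubling $$|$$|$$|$$ with '|' between the halves:

$$|$$|$$|$$|$$|$$|$$|$$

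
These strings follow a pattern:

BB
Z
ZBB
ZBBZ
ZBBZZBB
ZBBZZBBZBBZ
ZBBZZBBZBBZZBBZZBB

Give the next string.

This is a Fibonacci-style word recurrence s(k) = s(k−1)·s(k−2): e.g. Z·BB = ZBB.
So term 8 is ZBBZZBBZBBZZBBZZBB·ZBBZZBBZBBZ.

ZBBZZBBZBBZZBBZZBBZBBZZBBZBBZ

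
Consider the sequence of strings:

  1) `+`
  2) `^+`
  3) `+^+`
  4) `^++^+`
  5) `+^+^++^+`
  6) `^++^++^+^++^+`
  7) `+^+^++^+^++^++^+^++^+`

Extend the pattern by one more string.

Each term (from the third on) is the two preceding terms concatenated in order: term 3 = +·^+ = +^+.
So term 8 is ^++^++^+^++^+·+^+^++^+^++^++^+^++^+.

^++^++^+^++^++^+^++^+^++^++^+^++^+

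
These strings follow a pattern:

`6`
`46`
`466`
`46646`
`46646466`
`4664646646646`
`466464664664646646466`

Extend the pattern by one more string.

4664646646646466464664664646646646

Each term (from the third on) is the previous term followed by the one before it: term 3 = 46·6 = 466.
The next term joins 466464664664646646466 and 4664646646646.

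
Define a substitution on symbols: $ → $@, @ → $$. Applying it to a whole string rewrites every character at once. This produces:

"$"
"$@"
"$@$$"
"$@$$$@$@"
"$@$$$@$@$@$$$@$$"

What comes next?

$@$$$@$@$@$$$@$$$@$$$@$@$@$$$@$@

Replace each of the 16 characters of $@$$$@$@$@$$$@$$ in place — $@ $$ $@ $@ $@ $$ $@ $$ $@ $$ $@ $@ $@ $$ $@ $@ — and concatenate.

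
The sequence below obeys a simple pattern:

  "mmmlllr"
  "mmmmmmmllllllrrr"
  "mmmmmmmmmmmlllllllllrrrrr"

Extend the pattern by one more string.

Each string has the form m^{4n-1} l^{3n} r^{2n-1} (n = 1, 2, …).
Setting n = 4 gives 15, 12, 7 characters in each block.

mmmmmmmmmmmmmmmllllllllllllrrrrrrr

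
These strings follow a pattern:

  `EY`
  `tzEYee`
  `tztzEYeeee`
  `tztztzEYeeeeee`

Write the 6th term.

Every step adds tz to the front and ee to the end of the previous string.
From tztztzEYeeeeee, 2 further steps: tztztzEYeeeeee → tztztztzEYeeeeeeee → (answer).

tztztztztzEYeeeeeeeeee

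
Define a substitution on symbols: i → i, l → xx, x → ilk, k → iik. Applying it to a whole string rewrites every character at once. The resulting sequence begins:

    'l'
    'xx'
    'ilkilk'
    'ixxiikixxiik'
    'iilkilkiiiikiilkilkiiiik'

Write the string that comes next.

φ(iilkilkiiiikiilkilkiiiik) expands symbol-by-symbol to i i xx iik i xx iik i i i i iik i i xx iik i xx iik i i i i iik; joining the 24 pieces gives the next term.

iixxiikixxiikiiiiiikiixxiikixxiikiiiiiik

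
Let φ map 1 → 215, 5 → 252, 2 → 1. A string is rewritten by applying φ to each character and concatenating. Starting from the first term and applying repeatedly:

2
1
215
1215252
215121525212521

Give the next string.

121525221512152521252121512521215

Replace each of the 15 characters of 215121525212521 in place — 1 215 252 215 1 215 252 1 252 1 215 1 252 1 215 — and concatenate.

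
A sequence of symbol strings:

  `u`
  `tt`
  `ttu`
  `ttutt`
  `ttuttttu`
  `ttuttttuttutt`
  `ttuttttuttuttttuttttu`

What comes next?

Each term (from the third on) is the previous term followed by the one before it: term 3 = tt·u = ttu.
So term 8 is ttuttttuttuttttuttttu·ttuttttuttutt.

ttuttttuttuttttuttttuttuttttuttutt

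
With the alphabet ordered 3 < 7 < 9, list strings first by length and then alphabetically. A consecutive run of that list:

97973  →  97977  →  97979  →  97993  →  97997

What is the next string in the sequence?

97999

The successor of 97997 increments the rightmost position that isn't already 9 and resets every position after it to 3.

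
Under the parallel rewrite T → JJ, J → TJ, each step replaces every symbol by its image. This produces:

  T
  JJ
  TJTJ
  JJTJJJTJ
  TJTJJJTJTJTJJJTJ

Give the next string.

Rewriting the 16 symbols of TJTJJJTJTJTJJJTJ one by one yields JJ TJ JJ TJ TJ TJ JJ TJ JJ TJ JJ TJ TJ TJ JJ TJ; concatenated:

JJTJJJTJTJTJJJTJJJTJJJTJTJTJJJTJ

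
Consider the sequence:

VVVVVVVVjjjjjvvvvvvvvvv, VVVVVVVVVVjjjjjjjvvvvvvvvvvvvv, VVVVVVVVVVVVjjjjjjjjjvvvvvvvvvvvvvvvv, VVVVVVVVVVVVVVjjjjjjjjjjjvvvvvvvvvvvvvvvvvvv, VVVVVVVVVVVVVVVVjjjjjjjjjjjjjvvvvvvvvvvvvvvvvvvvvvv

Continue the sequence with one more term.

Reading off run lengths: V runs 8, 10, 12, 14, 16; j runs 5, 7, 9, 11, 13; v runs 10, 13, 16, 19, 22 — each is linear in n, where the shown terms are n = 3, 4, 5, 6, 7.
At n = 8 the blocks have lengths 18, 15, 25.

VVVVVVVVVVVVVVVVVVjjjjjjjjjjjjjjjvvvvvvvvvvvvvvvvvvvvvvvvv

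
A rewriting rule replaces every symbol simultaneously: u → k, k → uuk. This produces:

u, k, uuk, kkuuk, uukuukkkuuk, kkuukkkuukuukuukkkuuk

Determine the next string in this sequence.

φ(kkuukkkuukuukuukkkuuk) expands symbol-by-symbol to uuk uuk k k uuk uuk uuk k k uuk k k uuk k k uuk uuk uuk k k uuk; joining the 21 pieces gives the next term.

uukuukkkuukuukuukkkuukkkuukkkuukuukuukkkuuk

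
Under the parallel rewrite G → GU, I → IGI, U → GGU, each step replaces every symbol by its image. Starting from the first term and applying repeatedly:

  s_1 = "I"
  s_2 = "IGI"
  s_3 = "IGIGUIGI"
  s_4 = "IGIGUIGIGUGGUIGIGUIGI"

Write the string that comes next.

φ(IGIGUIGIGUGGUIGIGUIGI) expands symbol-by-symbol to IGI GU IGI GU GGU IGI GU IGI GU GGU GU GU GGU IGI GU IGI GU GGU IGI GU IGI; joining the 21 pieces gives the next term.

IGIGUIGIGUGGUIGIGUIGIGUGGUGUGUGGUIGIGUIGIGUGGUIGIGUIGI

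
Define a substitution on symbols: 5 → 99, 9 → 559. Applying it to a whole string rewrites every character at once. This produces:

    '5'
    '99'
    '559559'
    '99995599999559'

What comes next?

55955955955999995595595595595599999559

Applying the rule to each of the 14 symbols of 99995599999559 gives the pieces 559 559 559 559 99 99 559 559 559 559 559 99 99 559, which concatenate to the answer.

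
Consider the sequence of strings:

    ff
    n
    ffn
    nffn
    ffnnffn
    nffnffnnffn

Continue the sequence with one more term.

ffnnffnnffnffnnffn

From term 3 onward, concatenate the second-to-last term with the last: ff·n = ffn, n·ffn = nffn, …
Continuing: ffnnffn · nffnffnnffn gives term 7.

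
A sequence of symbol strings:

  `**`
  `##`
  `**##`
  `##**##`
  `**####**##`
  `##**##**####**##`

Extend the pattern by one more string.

**####**####**##**####**##

Each term (from the third on) is the two preceding terms concatenated in order: term 3 = **·## = **##.
Continuing: **####**## · ##**##**####**## gives term 7.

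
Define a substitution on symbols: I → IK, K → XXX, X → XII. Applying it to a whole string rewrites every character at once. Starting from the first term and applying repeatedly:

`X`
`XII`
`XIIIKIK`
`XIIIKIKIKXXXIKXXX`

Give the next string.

φ(XIIIKIKIKXXXIKXXX) expands symbol-by-symbol to XII IK IK IK XXX IK XXX IK XXX XII XII XII IK XXX XII XII XII; joining the 17 pieces gives the next term.

XIIIKIKIKXXXIKXXXIKXXXXIIXIIXIIIKXXXXIIXIIXII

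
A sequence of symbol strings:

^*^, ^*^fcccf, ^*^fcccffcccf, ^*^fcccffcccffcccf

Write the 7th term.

Each term is the previous one with fcccf appended.
From ^*^fcccffcccffcccf, 3 further steps: ^*^fcccffcccffcccf → ^*^fcccffcccffcccffcccf → ^*^fcccffcccffcccffcccffcccf → (answer).

^*^fcccffcccffcccffcccffcccffcccf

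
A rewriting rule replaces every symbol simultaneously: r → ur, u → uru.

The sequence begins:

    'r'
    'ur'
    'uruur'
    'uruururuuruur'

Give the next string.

Rewriting the 13 symbols of uruururuuruur one by one yields uru ur uru uru ur uru ur uru uru ur uru uru ur; concatenated:

uruururuuruururuururuuruururuuruur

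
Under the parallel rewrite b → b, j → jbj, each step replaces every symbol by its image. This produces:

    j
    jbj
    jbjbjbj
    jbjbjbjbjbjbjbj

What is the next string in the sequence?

Rewriting the 15 symbols of jbjbjbjbjbjbjbj one by one yields jbj b jbj b jbj b jbj b jbj b jbj b jbj b jbj; concatenated:

jbjbjbjbjbjbjbjbjbjbjbjbjbjbjbj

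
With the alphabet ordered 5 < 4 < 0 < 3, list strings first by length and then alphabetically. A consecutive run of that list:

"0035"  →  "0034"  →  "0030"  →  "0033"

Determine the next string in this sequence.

Find the rightmost character of 0033 below 3, bump it to the next letter, and reset everything to its right to 5.

0355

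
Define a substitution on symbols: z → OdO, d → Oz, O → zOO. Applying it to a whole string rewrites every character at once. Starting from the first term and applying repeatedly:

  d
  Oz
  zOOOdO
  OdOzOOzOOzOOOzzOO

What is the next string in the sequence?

zOOOzzOOOdOzOOzOOOdOzOOzOOOdOzOOzOOzOOOdOOdOzOOzOO

Applying the rule to each of the 17 symbols of OdOzOOzOOzOOOzzOO gives the pieces zOO Oz zOO OdO zOO zOO OdO zOO zOO OdO zOO zOO zOO OdO OdO zOO zOO, which concatenate to the answer.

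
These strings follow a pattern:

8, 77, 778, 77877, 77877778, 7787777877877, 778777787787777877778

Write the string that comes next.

This is a Fibonacci-style word recurrence s(k) = s(k−1)·s(k−2): e.g. 77·8 = 778.
Continuing: 778777787787777877778 · 7787777877877 gives term 8.

7787777877877778777787787777877877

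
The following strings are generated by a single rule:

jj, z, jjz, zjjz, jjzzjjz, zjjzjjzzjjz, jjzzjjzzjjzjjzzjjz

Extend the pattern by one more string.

zjjzjjzzjjzjjzzjjzzjjzjjzzjjz

This is a Fibonacci-style word recurrence s(k) = s(k−2)·s(k−1): e.g. jj·z = jjz.
Continuing: zjjzjjzzjjz · jjzzjjzzjjzjjzzjjz gives term 8.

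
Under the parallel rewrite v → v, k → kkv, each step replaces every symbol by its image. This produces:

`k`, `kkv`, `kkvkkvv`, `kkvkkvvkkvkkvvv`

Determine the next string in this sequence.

kkvkkvvkkvkkvvvkkvkkvvkkvkkvvvv

Applying the rule to each of the 15 symbols of kkvkkvvkkvkkvvv gives the pieces kkv kkv v kkv kkv v v kkv kkv v kkv kkv v v v, which concatenate to the answer.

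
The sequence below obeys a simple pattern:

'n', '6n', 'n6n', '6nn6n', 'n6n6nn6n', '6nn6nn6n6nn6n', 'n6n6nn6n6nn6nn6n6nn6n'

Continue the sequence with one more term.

6nn6nn6n6nn6nn6n6nn6n6nn6nn6n6nn6n

From term 3 onward, concatenate the second-to-last term with the last: n·6n = n6n, 6n·n6n = 6nn6n, …
So term 8 is 6nn6nn6n6nn6n·n6n6nn6n6nn6nn6n6nn6n.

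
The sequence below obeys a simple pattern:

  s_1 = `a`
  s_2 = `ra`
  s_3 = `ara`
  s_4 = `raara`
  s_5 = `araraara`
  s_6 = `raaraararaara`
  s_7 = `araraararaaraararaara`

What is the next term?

raaraararaaraararaararaaraararaara

This is a Fibonacci-style word recurrence s(k) = s(k−2)·s(k−1): e.g. a·ra = ara.
Continuing: raaraararaara · araraararaaraararaara gives term 8.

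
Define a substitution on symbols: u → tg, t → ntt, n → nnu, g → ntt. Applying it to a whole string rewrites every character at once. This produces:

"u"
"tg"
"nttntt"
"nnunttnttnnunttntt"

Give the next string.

Applying the rule to each of the 18 symbols of nnunttnttnnunttntt gives the pieces nnu nnu tg nnu ntt ntt nnu ntt ntt nnu nnu tg nnu ntt ntt nnu ntt ntt, which concatenate to the answer.

nnunnutgnnunttnttnnunttnttnnunnutgnnunttnttnnunttntt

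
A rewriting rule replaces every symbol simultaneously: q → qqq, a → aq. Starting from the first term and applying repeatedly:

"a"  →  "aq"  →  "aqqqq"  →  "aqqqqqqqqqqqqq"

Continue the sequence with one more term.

Rewriting the 14 symbols of aqqqqqqqqqqqqq one by one yields aq qqq qqq qqq qqq qqq qqq qqq qqq qqq qqq qqq qqq qqq; concatenated:

aqqqqqqqqqqqqqqqqqqqqqqqqqqqqqqqqqqqqqqqq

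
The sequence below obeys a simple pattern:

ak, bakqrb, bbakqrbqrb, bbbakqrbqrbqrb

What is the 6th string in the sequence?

bbbbbakqrbqrbqrbqrbqrb

Every step adds b to the front and qrb to the end of the previous string.
From bbbakqrbqrbqrb, 2 further steps: bbbakqrbqrbqrb → bbbbakqrbqrbqrbqrb → (answer).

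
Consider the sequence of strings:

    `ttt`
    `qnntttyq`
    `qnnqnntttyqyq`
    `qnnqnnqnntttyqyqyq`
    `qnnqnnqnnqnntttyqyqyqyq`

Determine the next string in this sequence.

s(k+1) = qnn·s(k)·yq, so each term gains qnn as a prefix and yq as a suffix.
One more step from qnnqnnqnnqnntttyqyqyqyq gives the answer.

qnnqnnqnnqnnqnntttyqyqyqyqyq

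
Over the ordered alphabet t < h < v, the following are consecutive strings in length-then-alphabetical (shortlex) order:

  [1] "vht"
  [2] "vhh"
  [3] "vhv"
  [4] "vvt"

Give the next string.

The successor of vvt increments the rightmost position that isn't already v and resets every position after it to t.

vvh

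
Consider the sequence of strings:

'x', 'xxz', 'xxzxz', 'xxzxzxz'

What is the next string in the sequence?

Each term is the previous one with xz appended.
So the next term is xxzxzxz·xz.

xxzxzxzxz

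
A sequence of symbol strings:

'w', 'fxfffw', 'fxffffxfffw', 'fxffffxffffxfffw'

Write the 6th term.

Every step adds fxfff at the front: s(k+1) = fxfff·s(k).
From fxffffxffffxfffw, 2 further steps: fxffffxffffxfffw → fxffffxffffxffffxfffw → (answer).

fxffffxffffxffffxffffxfffw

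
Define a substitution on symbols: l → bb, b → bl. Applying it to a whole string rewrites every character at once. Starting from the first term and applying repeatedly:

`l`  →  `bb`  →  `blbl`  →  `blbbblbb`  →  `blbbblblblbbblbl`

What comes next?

blbbblblblbbblbbblbbblblblbbblbb

Replace each of the 16 characters of blbbblblblbbblbl in place — bl bb bl bl bl bb bl bb bl bb bl bl bl bb bl bb — and concatenate.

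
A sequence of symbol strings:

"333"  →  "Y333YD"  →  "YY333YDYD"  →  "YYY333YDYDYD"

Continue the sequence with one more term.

YYYY333YDYDYDYD

Every step adds Y to the front and YD to the end of the previous string.
So the next term is Y·YYY333YDYDYD·YD.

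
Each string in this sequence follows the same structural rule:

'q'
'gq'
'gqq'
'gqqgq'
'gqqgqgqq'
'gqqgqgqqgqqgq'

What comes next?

Each term (from the third on) is the previous term followed by the one before it: term 3 = gq·q = gqq.
Continuing: gqqgqgqqgqqgq · gqqgqgqq gives term 7.

gqqgqgqqgqqgqgqqgqgqq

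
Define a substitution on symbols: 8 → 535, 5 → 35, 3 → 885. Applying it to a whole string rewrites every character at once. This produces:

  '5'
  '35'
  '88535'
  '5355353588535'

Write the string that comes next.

Rewriting the 13 symbols of 5355353588535 one by one yields 35 885 35 35 885 35 885 35 535 535 35 885 35; concatenated:

35885353588535885355355353588535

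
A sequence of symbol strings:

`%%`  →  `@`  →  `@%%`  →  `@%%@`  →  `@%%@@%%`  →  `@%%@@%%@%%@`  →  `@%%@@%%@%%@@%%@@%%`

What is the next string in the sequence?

@%%@@%%@%%@@%%@@%%@%%@@%%@%%@

This is a Fibonacci-style word recurrence s(k) = s(k−1)·s(k−2): e.g. @·%% = @%%.
The next term joins @%%@@%%@%%@@%%@@%% and @%%@@%%@%%@.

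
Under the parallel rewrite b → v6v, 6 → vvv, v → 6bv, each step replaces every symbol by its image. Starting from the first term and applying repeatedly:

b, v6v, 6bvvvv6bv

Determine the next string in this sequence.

Expanding 6bvvvv6bv: 6→vvv, b→v6v, v→6bv, v→6bv, v→6bv, v→6bv, 6→vvv, b→v6v, v→6bv. Concatenated: vvv v6v 6bv 6bv 6bv 6bv vvv v6v 6bv.

vvvv6v6bv6bv6bv6bvvvvv6v6bv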